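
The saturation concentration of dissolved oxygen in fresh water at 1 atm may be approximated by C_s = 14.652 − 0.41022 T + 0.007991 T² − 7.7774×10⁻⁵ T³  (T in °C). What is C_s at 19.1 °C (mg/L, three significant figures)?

C_s ≈ 9.19 mg/L

C_s = 14.652 − 0.41022×19.1 + 0.007991×19.1² − 7.7774×10⁻⁵×19.1³ = 9.190 mg/L.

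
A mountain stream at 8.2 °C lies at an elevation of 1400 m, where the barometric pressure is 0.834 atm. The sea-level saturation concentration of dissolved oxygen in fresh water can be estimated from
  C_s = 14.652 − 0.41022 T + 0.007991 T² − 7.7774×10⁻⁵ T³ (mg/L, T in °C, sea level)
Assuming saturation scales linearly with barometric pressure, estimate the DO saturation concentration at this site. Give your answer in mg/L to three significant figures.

C_s ≈ 9.83 mg/L

At sea level: C_s = 14.652 − 0.41022×8.2 + 0.007991×8.2² − 7.7774×10⁻⁵×8.2³ = 11.78 mg/L.
Pressure correction: C_s' = 11.78 × 0.834 = 9.827 mg/L.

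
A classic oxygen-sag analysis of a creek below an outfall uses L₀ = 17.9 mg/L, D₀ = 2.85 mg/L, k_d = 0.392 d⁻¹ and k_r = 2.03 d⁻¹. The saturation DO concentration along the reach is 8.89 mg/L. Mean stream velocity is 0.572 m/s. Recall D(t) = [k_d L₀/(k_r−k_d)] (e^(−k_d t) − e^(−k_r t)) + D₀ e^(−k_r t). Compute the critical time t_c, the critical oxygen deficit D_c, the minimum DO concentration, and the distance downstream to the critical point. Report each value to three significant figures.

t_c ≈ 0.336 d; D_c ≈ 3.03 mg/L; min DO ≈ 5.86 mg/L; x_c ≈ 16.6 km

With k_r/k_d = 5.179 and 1 − D₀(k_r−k_d)/(k_d L₀) = 0.3347,
t_c = ln(5.179 × 0.3347) / (2.03 − 0.392) = ln(1.733) / 1.638 = 0.5500/1.638 = 0.3358 d.
D_c = (k_d/k_r) L₀ e^(−k_d t_c) = (0.392/2.03) × 17.9 × e^(−0.392×0.3358) = 0.1931 × 17.9 × 0.8767 = 3.030 mg/L.
Minimum DO = C_s − D_c = 8.89 − 3.030 = 5.860 mg/L.
x_c = v t_c = 0.572 m/s × 0.3358 d × 86400 s/d = 16590 m ≈ 16.6 km.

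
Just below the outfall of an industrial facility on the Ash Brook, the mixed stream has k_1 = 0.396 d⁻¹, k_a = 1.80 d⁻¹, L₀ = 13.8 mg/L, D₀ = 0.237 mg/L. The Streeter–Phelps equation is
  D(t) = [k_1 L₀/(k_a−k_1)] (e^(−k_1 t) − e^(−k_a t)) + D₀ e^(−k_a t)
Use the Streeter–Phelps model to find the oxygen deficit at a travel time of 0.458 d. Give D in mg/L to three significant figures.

D ≈ 1.64 mg/L

k_1 L₀/(k_a−k_1) = 0.396×13.8/(1.80−0.396) = 5.465/1.404 = 3.892 mg/L.
e^(−k_1 t) = e^(−0.396×0.4580) = 0.8341; e^(−k_a t) = e^(−1.80×0.4580) = 0.4385.
D = 3.892 × (0.8341 − 0.4385) + 0.237 × 0.4385 = 1.540 + 0.1039 = 1.644 mg/L.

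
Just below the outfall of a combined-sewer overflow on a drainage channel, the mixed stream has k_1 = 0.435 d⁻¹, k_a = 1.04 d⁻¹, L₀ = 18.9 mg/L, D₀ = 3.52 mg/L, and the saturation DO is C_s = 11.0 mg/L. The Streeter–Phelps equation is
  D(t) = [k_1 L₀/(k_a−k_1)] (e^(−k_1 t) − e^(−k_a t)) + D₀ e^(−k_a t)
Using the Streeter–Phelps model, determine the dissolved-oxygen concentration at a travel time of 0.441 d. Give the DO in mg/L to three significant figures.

k_1 L₀/(k_a−k_1) = 0.435×18.9/(1.04−0.435) = 8.221/0.6050 = 13.59 mg/L.
e^(−k_1 t) = e^(−0.435×0.4410) = 0.8254; e^(−k_a t) = e^(−1.04×0.4410) = 0.6321.
D = 13.59 × (0.8254 − 0.6321) + 3.52 × 0.6321 = 2.627 + 2.225 = 4.852 mg/L.
DO = C_s − D = 11.0 − 4.852 = 6.148 mg/L.

DO ≈ 6.15 mg/L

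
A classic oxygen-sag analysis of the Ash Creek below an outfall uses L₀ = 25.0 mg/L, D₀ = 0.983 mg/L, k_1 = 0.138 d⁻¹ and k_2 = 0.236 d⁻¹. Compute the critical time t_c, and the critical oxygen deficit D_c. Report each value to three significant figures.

t_c = [1/(k_2−k_1)] ln[(k_2/k_1)(1 − D₀(k_2−k_1)/(k_1 L₀))]
= [1/(0.236−0.138)] ln[(0.236/0.138)(1 − 0.983×0.09800/(0.138×25.0))]
= (1/0.09800) ln[1.710 × 0.9721] = 10.20 × ln(1.662) = 10.20 × 0.5083 = 5.186 d.
L(t_c) = L₀ e^(−k_1 t_c) = 25.0 × 0.4888 = 12.22 mg/L, and at the critical point k_2 D_c = k_1 L, so D_c = (0.138/0.236) × 12.22 = 7.146 mg/L.

t_c ≈ 5.19 d; D_c ≈ 7.15 mg/L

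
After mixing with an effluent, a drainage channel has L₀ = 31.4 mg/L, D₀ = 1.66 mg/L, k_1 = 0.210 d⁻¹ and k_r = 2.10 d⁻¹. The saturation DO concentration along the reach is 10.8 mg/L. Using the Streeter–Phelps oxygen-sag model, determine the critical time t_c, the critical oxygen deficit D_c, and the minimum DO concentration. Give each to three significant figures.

With k_r/k_1 = 10.00 and 1 − D₀(k_r−k_1)/(k_1 L₀) = 0.5242,
t_c = ln(10.00 × 0.5242) / (2.10 − 0.210) = ln(5.242) / 1.890 = 1.657/1.890 = 0.8766 d.
D_c = (k_1/k_r) L₀ e^(−k_1 t_c) = (0.210/2.10) × 31.4 × e^(−0.210×0.8766) = 0.1000 × 31.4 × 0.8319 = 2.612 mg/L.
Minimum DO = C_s − D_c = 10.8 − 2.612 = 8.188 mg/L.

t_c ≈ 0.877 d; D_c ≈ 2.61 mg/L; min DO ≈ 8.19 mg/L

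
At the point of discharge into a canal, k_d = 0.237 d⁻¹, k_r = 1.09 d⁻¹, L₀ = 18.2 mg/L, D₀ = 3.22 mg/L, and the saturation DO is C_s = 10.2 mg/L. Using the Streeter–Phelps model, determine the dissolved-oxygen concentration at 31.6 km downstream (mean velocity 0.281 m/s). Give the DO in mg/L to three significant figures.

Travel time t = x/v = 31.6 km / (0.281 m/s) = 31600 m / 0.281 m/s = 112500 s = 1.302 d.
k_d L₀/(k_r−k_d) = 0.237×18.2/(1.09−0.237) = 4.313/0.8530 = 5.057 mg/L.
e^(−k_d t) = e^(−0.237×1.302) = 0.7346; e^(−k_r t) = e^(−1.09×1.302) = 0.2420.
D = 5.057 × (0.7346 − 0.2420) + 3.22 × 0.2420 = 2.491 + 0.7793 = 3.270 mg/L.
DO = C_s − D = 10.2 − 3.270 = 6.930 mg/L.

DO ≈ 6.93 mg/L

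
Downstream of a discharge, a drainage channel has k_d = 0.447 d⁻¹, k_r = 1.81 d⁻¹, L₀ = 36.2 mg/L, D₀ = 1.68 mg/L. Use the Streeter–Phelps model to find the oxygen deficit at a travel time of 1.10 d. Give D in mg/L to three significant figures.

D ≈ 5.87 mg/L

k_d L₀/(k_r−k_d) = 0.447×36.2/(1.81−0.447) = 16.18/1.363 = 11.87 mg/L.
e^(−k_d t) = e^(−0.447×1.100) = 0.6116; e^(−k_r t) = e^(−1.81×1.100) = 0.1366.
D = 11.87 × (0.6116 − 0.1366) + 1.68 × 0.1366 = 5.639 + 0.2294 = 5.869 mg/L.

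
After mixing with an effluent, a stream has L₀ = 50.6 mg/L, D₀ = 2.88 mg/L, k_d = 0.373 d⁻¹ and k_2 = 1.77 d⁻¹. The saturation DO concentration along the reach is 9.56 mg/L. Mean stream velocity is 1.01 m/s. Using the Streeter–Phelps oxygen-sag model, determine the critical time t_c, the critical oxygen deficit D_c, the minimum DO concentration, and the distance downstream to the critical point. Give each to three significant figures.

At the critical point dD/dt = 0, so k_d L₀ e^(−k_d t) = k_2 D. Substituting D(t) from the Streeter–Phelps equation and solving for t gives
t_c = ln[(k_2/k_d)(1 − D₀(k_2−k_d)/(k_d L₀))] / (k_2−k_d).
Here k_2−k_d = 1.397 d⁻¹ and 1 − D₀(k_2−k_d)/(k_d L₀) = 1 − 2.88×1.397/(0.373×50.6) = 0.7868, so
t_c = ln(4.745 × 0.7868) / 1.397 = 1.317 / 1.397 = 0.9430 d.
D_c = (k_d/k_2) L₀ e^(−k_d t_c) = (0.373/1.77) × 50.6 × e^(−0.373×0.9430) = 0.2107 × 50.6 × 0.7035 = 7.501 mg/L.
Minimum DO = C_s − D_c = 9.56 − 7.501 = 2.059 mg/L.
x_c = v t_c = 1.01 m/s × 0.9430 d × 86400 s/d = 82290 m ≈ 82.3 km.

t_c ≈ 0.943 d; D_c ≈ 7.50 mg/L; min DO ≈ 2.06 mg/L; x_c ≈ 82.3 km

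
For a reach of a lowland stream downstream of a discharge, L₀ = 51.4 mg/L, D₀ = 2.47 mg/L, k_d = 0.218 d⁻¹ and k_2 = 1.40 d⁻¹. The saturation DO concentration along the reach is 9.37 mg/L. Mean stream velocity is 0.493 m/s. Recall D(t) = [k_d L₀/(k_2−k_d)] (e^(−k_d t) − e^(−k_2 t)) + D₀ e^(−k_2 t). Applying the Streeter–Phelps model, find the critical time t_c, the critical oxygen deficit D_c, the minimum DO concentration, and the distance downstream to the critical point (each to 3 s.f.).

t_c ≈ 1.32 d; D_c ≈ 6.00 mg/L; min DO ≈ 3.37 mg/L; x_c ≈ 56.1 km

t_c = [1/(k_2−k_d)] ln[(k_2/k_d)(1 − D₀(k_2−k_d)/(k_d L₀))]
= [1/(1.40−0.218)] ln[(1.40/0.218)(1 − 2.47×1.182/(0.218×51.4))]
= (1/1.182) ln[6.422 × 0.7394] = 0.8460 × ln(4.749) = 0.8460 × 1.558 = 1.318 d.
D_c = (k_d/k_2) L₀ e^(−k_d t_c) = (0.218/1.40) × 51.4 × e^(−0.218×1.318) = 0.1557 × 51.4 × 0.7503 = 6.005 mg/L.
Minimum DO = C_s − D_c = 9.37 − 6.005 = 3.365 mg/L.
x_c = v t_c = 0.493 m/s × 1.318 d × 86400 s/d = 56140 m ≈ 56.1 km.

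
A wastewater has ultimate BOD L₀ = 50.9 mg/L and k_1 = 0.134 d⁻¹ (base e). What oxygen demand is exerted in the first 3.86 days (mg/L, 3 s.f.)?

y_t = L₀(1 − e^(−k_1 t)) = 50.9 × (1 − e^(−0.134×3.86))
= 50.9 × (1 − 0.5962) = 50.9 × 0.4038 = 20.56 mg/L.

y ≈ 20.6 mg/L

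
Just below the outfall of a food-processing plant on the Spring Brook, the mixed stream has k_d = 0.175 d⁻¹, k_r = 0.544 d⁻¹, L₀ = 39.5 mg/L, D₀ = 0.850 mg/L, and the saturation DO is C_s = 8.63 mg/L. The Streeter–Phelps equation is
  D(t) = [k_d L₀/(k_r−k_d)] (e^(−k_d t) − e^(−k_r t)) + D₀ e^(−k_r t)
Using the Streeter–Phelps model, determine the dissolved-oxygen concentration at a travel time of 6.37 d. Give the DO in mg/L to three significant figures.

DO ≈ 3.04 mg/L

k_d L₀/(k_r−k_d) = 0.175×39.5/(0.544−0.175) = 6.912/0.3690 = 18.73 mg/L.
e^(−k_d t) = e^(−0.175×6.370) = 0.3280; e^(−k_r t) = e^(−0.544×6.370) = 0.03126.
D = 18.73 × (0.3280 − 0.03126) + 0.850 × 0.03126 = 5.559 + 0.02657 = 5.585 mg/L.
DO = C_s − D = 8.63 − 5.585 = 3.045 mg/L.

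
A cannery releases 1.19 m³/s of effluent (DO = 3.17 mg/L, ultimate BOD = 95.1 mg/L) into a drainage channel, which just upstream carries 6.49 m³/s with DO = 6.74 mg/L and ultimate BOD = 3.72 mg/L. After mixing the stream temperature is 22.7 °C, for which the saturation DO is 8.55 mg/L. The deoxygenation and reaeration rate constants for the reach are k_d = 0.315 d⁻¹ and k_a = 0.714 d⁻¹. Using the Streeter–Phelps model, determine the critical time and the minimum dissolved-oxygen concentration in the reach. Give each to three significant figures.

Mixed DO = (6.49×6.74 + 1.19×3.17)/(6.49+1.19) = 47.51/7.680 = 6.187 mg/L.
Mixed L₀ = (6.49×3.72 + 1.19×95.1)/(7.680) = 137.3/7.680 = 17.88 mg/L.
Initial deficit D₀ = C_s − DO₀ = 8.55 − 6.187 = 2.363 mg/L.
t_c = (1/0.3990) ln[(0.714/0.315)(1 − 2.363×0.3990/(0.315×17.88))] = 2.506 × ln(1.887) = 1.592 d.
D_c = (0.315/0.714) × 17.88 × e^(−0.315×1.592) = 0.4412 × 17.88 × 0.6057 = 4.778 mg/L.
Minimum DO = 8.55 − 4.778 = 3.772 mg/L.

t_c ≈ 1.59 d; minimum DO ≈ 3.77 mg/L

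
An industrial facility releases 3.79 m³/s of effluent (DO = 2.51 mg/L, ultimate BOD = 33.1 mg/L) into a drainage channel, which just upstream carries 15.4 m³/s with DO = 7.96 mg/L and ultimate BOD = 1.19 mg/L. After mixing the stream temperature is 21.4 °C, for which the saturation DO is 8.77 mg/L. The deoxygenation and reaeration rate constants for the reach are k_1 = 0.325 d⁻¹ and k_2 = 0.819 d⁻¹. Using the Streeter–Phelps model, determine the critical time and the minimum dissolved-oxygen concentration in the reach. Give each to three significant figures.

t_c ≈ 0.894 d; minimum DO ≈ 6.55 mg/L

Mixed DO = (15.4×7.96 + 3.79×2.51)/(15.4+3.79) = 132.1/19.19 = 6.884 mg/L.
Mixed L₀ = (15.4×1.19 + 3.79×33.1)/(19.19) = 143.8/19.19 = 7.492 mg/L.
Initial deficit D₀ = C_s − DO₀ = 8.77 − 6.884 = 1.886 mg/L.
t_c = (1/0.4940) ln[(0.819/0.325)(1 − 1.886×0.4940/(0.325×7.492))] = 2.024 × ln(1.556) = 0.8944 d.
D_c = (0.325/0.819) × 7.492 × e^(−0.325×0.8944) = 0.3968 × 7.492 × 0.7477 = 2.223 mg/L.
Minimum DO = 8.77 − 2.223 = 6.547 mg/L.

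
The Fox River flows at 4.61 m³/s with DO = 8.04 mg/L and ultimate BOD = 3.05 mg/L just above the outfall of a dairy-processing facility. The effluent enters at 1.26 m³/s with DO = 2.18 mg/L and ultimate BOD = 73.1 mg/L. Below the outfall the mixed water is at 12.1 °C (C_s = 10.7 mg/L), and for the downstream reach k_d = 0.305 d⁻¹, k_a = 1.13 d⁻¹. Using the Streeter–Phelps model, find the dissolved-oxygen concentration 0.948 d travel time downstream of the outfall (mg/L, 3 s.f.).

DO ≈ 6.64 mg/L

Mixed DO = (4.61×8.04 + 1.26×2.18)/(4.61+1.26) = 39.81/5.870 = 6.782 mg/L.
Mixed L₀ = (4.61×3.05 + 1.26×73.1)/(5.870) = 106.2/5.870 = 18.09 mg/L.
Initial deficit D₀ = C_s − DO₀ = 10.7 − 6.782 = 3.918 mg/L.
D(0.948) = [0.305×18.09/(1.13−0.305)](e^(−0.305×0.948) − e^(−1.13×0.948)) + 3.918 e^(−1.13×0.948)
= 6.686 × (0.7489 − 0.3426) + 3.918 × 0.3426 = 4.059 mg/L.
DO = 10.7 − 4.059 = 6.641 mg/L.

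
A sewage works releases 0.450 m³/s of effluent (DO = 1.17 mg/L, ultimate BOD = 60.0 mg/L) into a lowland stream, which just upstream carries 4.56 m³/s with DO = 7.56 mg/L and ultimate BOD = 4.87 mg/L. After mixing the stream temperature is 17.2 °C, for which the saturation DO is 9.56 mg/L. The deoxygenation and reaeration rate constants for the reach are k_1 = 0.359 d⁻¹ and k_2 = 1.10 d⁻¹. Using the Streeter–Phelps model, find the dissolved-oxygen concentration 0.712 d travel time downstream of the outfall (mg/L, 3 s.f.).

Mixed DO = (4.56×7.56 + 0.450×1.17)/(4.56+0.450) = 35.00/5.010 = 6.986 mg/L.
Mixed L₀ = (4.56×4.87 + 0.450×60.0)/(5.010) = 49.21/5.010 = 9.822 mg/L.
Initial deficit D₀ = C_s − DO₀ = 9.56 − 6.986 = 2.574 mg/L.
D(0.712) = [0.359×9.822/(1.10−0.359)](e^(−0.359×0.712) − e^(−1.10×0.712)) + 2.574 e^(−1.10×0.712)
= 4.758 × (0.7744 − 0.4569) + 2.574 × 0.4569 = 2.687 mg/L.
DO = 9.56 − 2.687 = 6.873 mg/L.

DO ≈ 6.87 mg/L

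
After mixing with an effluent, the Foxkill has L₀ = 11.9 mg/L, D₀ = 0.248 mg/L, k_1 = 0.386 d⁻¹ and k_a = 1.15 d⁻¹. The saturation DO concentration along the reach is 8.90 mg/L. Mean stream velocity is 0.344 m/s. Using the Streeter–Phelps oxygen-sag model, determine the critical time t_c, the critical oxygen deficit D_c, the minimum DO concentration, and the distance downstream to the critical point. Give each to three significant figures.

t_c ≈ 1.37 d; D_c ≈ 2.35 mg/L; min DO ≈ 6.55 mg/L; x_c ≈ 40.8 km

At the critical point dD/dt = 0, so k_1 L₀ e^(−k_1 t) = k_a D. Substituting D(t) from the Streeter–Phelps equation and solving for t gives
t_c = ln[(k_a/k_1)(1 − D₀(k_a−k_1)/(k_1 L₀))] / (k_a−k_1).
Here k_a−k_1 = 0.7640 d⁻¹ and 1 − D₀(k_a−k_1)/(k_1 L₀) = 1 − 0.248×0.7640/(0.386×11.9) = 0.9588, so
t_c = ln(2.979 × 0.9588) / 0.7640 = 1.050 / 0.7640 = 1.374 d.
D_c = (k_1/k_a) L₀ e^(−k_1 t_c) = (0.386/1.15) × 11.9 × e^(−0.386×1.374) = 0.3357 × 11.9 × 0.5884 = 2.350 mg/L.
Minimum DO = C_s − D_c = 8.90 − 2.350 = 6.550 mg/L.
x_c = v t_c = 0.344 m/s × 1.374 d × 86400 s/d = 40830 m ≈ 40.8 km.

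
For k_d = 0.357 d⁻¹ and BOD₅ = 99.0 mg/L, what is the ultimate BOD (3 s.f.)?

BOD₅ = L₀(1 − e^(−5k_d)) ⇒ L₀ = BOD₅ / (1 − e^(−5×0.357))
= 99.0 / (1 − 0.1678) = 99.0 / 0.8322 = 119.0 mg/L.

L₀ ≈ 119 mg/L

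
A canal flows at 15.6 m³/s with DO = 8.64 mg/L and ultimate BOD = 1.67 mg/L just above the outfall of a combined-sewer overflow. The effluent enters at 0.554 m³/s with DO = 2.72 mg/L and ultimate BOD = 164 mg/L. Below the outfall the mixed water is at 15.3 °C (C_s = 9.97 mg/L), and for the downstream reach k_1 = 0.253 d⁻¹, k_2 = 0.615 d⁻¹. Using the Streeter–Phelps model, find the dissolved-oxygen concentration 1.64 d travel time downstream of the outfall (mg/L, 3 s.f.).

Mixed DO = (15.6×8.64 + 0.554×2.72)/(15.6+0.554) = 136.3/16.15 = 8.437 mg/L.
Mixed L₀ = (15.6×1.67 + 0.554×164)/(16.15) = 116.9/16.15 = 7.237 mg/L.
Initial deficit D₀ = C_s − DO₀ = 9.97 − 8.437 = 1.533 mg/L.
D(1.64) = [0.253×7.237/(0.615−0.253)](e^(−0.253×1.64) − e^(−0.615×1.64)) + 1.533 e^(−0.615×1.64)
= 5.058 × (0.6604 − 0.3647) + 1.533 × 0.3647 = 2.055 mg/L.
DO = 9.97 − 2.055 = 7.915 mg/L.

DO ≈ 7.92 mg/L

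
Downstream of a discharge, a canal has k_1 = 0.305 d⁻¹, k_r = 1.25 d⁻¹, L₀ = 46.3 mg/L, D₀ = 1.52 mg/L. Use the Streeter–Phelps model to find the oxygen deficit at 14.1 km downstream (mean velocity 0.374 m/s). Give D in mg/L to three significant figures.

Travel time t = x/v = 14.1 km / (0.374 m/s) = 14100 m / 0.374 m/s = 37700 s = 0.4363 d.
k_1 L₀/(k_r−k_1) = 0.305×46.3/(1.25−0.305) = 14.12/0.9450 = 14.94 mg/L.
e^(−k_1 t) = e^(−0.305×0.4363) = 0.8754; e^(−k_r t) = e^(−1.25×0.4363) = 0.5796.
D = 14.94 × (0.8754 − 0.5796) + 1.52 × 0.5796 = 4.420 + 0.8810 = 5.301 mg/L.

D ≈ 5.30 mg/L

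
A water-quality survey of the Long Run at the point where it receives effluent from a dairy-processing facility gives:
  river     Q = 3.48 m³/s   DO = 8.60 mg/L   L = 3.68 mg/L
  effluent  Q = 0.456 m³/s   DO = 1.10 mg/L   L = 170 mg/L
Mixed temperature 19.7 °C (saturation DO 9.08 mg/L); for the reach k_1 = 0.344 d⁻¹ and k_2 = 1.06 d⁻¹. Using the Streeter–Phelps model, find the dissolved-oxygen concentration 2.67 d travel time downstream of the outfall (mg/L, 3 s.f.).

DO ≈ 5.25 mg/L

Mixed DO = (3.48×8.60 + 0.456×1.10)/(3.48+0.456) = 30.43/3.936 = 7.731 mg/L.
Mixed L₀ = (3.48×3.68 + 0.456×170)/(3.936) = 90.33/3.936 = 22.95 mg/L.
Initial deficit D₀ = C_s − DO₀ = 9.08 − 7.731 = 1.349 mg/L.
D(2.67) = [0.344×22.95/(1.06−0.344)](e^(−0.344×2.67) − e^(−1.06×2.67)) + 1.349 e^(−1.06×2.67)
= 11.03 × (0.3991 − 0.05900) + 1.349 × 0.05900 = 3.830 mg/L.
DO = 9.08 − 3.830 = 5.250 mg/L.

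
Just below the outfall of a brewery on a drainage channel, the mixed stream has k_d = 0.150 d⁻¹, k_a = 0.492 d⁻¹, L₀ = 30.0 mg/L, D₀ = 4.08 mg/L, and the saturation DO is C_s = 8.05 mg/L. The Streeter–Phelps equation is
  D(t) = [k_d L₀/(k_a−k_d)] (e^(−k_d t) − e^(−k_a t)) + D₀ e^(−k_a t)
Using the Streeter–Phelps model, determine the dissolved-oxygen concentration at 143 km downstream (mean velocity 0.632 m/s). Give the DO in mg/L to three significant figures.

Travel time t = x/v = 143 km / (0.632 m/s) = 143000 m / 0.632 m/s = 226300 s = 2.619 d.
k_d L₀/(k_a−k_d) = 0.150×30.0/(0.492−0.150) = 4.500/0.3420 = 13.16 mg/L.
e^(−k_d t) = e^(−0.150×2.619) = 0.6751; e^(−k_a t) = e^(−0.492×2.619) = 0.2757.
D = 13.16 × (0.6751 − 0.2757) + 4.08 × 0.2757 = 5.256 + 1.125 = 6.381 mg/L.
DO = C_s − D = 8.05 − 6.381 = 1.669 mg/L.

DO ≈ 1.67 mg/L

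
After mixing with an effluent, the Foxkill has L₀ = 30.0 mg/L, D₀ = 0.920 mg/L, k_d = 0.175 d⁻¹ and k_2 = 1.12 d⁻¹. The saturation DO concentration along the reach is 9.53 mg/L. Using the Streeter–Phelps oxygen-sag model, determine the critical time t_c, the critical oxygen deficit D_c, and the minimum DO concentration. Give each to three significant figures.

At the critical point dD/dt = 0, so k_d L₀ e^(−k_d t) = k_2 D. Substituting D(t) from the Streeter–Phelps equation and solving for t gives
t_c = ln[(k_2/k_d)(1 − D₀(k_2−k_d)/(k_d L₀))] / (k_2−k_d).
Here k_2−k_d = 0.9450 d⁻¹ and 1 − D₀(k_2−k_d)/(k_d L₀) = 1 − 0.920×0.9450/(0.175×30.0) = 0.8344, so
t_c = ln(6.400 × 0.8344) / 0.9450 = 1.675 / 0.9450 = 1.773 d.
L(t_c) = L₀ e^(−k_d t_c) = 30.0 × 0.7333 = 22.00 mg/L, and at the critical point k_2 D_c = k_d L, so D_c = (0.175/1.12) × 22.00 = 3.437 mg/L.
Minimum DO = C_s − D_c = 9.53 − 3.437 = 6.093 mg/L.

t_c ≈ 1.77 d; D_c ≈ 3.44 mg/L; min DO ≈ 6.09 mg/L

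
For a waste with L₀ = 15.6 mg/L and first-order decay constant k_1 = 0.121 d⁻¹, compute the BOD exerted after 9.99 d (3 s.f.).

y_t = L₀(1 − e^(−k_1 t)) = 15.6 × (1 − e^(−0.121×9.99))
= 15.6 × (1 − 0.2986) = 15.6 × 0.7014 = 10.94 mg/L.

y ≈ 10.9 mg/L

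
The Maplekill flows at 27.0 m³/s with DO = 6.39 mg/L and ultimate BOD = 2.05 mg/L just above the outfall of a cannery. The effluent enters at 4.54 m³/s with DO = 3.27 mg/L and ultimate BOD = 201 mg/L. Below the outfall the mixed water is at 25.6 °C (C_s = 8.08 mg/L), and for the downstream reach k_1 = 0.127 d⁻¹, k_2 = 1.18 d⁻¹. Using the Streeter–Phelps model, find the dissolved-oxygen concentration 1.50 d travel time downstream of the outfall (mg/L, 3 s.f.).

DO ≈ 5.29 mg/L

Mixed DO = (27.0×6.39 + 4.54×3.27)/(27.0+4.54) = 187.4/31.54 = 5.941 mg/L.
Mixed L₀ = (27.0×2.05 + 4.54×201)/(31.54) = 967.9/31.54 = 30.69 mg/L.
Initial deficit D₀ = C_s − DO₀ = 8.08 − 5.941 = 2.139 mg/L.
D(1.50) = [0.127×30.69/(1.18−0.127)](e^(−0.127×1.50) − e^(−1.18×1.50)) + 2.139 e^(−1.18×1.50)
= 3.701 × (0.8265 − 0.1703) + 2.139 × 0.1703 = 2.793 mg/L.
DO = 8.08 − 2.793 = 5.287 mg/L.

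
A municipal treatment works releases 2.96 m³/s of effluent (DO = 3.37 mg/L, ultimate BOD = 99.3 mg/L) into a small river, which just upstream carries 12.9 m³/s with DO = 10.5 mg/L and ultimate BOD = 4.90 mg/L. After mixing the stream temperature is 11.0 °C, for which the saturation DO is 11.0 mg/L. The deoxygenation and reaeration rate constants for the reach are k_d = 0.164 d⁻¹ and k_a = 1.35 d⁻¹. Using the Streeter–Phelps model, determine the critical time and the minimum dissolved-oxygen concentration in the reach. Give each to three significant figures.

t_c ≈ 1.03 d; minimum DO ≈ 8.69 mg/L

Mixed DO = (12.9×10.5 + 2.96×3.37)/(12.9+2.96) = 145.4/15.86 = 9.169 mg/L.
Mixed L₀ = (12.9×4.90 + 2.96×99.3)/(15.86) = 357.1/15.86 = 22.52 mg/L.
Initial deficit D₀ = C_s − DO₀ = 11.0 − 9.169 = 1.831 mg/L.
t_c = (1/1.186) ln[(1.35/0.164)(1 − 1.831×1.186/(0.164×22.52))] = 0.8432 × ln(3.392) = 1.030 d.
D_c = (0.164/1.35) × 22.52 × e^(−0.164×1.030) = 0.1215 × 22.52 × 0.8446 = 2.310 mg/L.
Minimum DO = 11.0 − 2.310 = 8.690 mg/L.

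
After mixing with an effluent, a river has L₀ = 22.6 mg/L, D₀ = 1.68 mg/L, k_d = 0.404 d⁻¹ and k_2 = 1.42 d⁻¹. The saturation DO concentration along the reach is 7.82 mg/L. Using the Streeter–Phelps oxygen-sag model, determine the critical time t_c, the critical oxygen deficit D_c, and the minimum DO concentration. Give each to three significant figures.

With k_2/k_d = 3.515 and 1 − D₀(k_2−k_d)/(k_d L₀) = 0.8131,
t_c = ln(3.515 × 0.8131) / (1.42 − 0.404) = ln(2.858) / 1.016 = 1.050/1.016 = 1.034 d.
L(t_c) = L₀ e^(−k_d t_c) = 22.6 × 0.6587 = 14.89 mg/L, and at the critical point k_2 D_c = k_d L, so D_c = (0.404/1.42) × 14.89 = 4.235 mg/L.
Minimum DO = C_s − D_c = 7.82 − 4.235 = 3.585 mg/L.

t_c ≈ 1.03 d; D_c ≈ 4.24 mg/L; min DO ≈ 3.58 mg/L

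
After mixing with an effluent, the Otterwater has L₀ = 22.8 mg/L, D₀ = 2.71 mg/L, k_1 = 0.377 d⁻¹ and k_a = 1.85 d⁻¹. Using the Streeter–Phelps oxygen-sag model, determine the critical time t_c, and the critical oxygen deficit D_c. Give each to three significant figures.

With k_a/k_1 = 4.907 and 1 − D₀(k_a−k_1)/(k_1 L₀) = 0.5356,
t_c = ln(4.907 × 0.5356) / (1.85 − 0.377) = ln(2.628) / 1.473 = 0.9663/1.473 = 0.6560 d.
L(t_c) = L₀ e^(−k_1 t_c) = 22.8 × 0.7809 = 17.80 mg/L, and at the critical point k_a D_c = k_1 L, so D_c = (0.377/1.85) × 17.80 = 3.628 mg/L.

t_c ≈ 0.656 d; D_c ≈ 3.63 mg/L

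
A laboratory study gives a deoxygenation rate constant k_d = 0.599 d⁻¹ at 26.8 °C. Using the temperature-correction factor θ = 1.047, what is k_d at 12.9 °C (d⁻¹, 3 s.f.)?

k_d ≈ 0.316 d⁻¹

k_d(T₂) = k_d(T₁) · θ^(T₂−T₁) = 0.599 × 1.047^(12.9−26.8)
= 0.599 × 1.047^-13.9 = 0.599 × 0.5281 = 0.3164 d⁻¹.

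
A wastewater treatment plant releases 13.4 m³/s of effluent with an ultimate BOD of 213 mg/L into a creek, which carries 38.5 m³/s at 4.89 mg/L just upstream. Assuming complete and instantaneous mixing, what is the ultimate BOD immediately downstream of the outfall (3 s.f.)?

58.6 mg/L

Flow-weighted mixing: C = (Q_r C_r + Q_w C_w)/(Q_r + Q_w)
= (38.5×4.89 + 13.4×213)/(38.5 + 13.4) = 3042/51.90 = 58.62 mg/L.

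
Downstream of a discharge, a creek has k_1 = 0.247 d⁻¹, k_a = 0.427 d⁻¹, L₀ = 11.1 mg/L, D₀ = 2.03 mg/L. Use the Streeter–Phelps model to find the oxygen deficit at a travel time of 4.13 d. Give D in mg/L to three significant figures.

D ≈ 3.23 mg/L

k_1 L₀/(k_a−k_1) = 0.247×11.1/(0.427−0.247) = 2.742/0.1800 = 15.23 mg/L.
e^(−k_1 t) = e^(−0.247×4.130) = 0.3606; e^(−k_a t) = e^(−0.427×4.130) = 0.1714.
D = 15.23 × (0.3606 − 0.1714) + 2.03 × 0.1714 = 2.881 + 0.3480 = 3.229 mg/L.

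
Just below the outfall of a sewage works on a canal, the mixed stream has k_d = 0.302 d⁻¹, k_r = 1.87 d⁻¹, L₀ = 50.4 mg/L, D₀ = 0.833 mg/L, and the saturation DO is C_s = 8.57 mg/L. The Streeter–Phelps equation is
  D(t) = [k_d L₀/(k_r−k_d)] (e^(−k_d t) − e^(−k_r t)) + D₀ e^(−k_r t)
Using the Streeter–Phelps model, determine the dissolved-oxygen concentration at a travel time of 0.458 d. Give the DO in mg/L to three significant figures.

DO ≈ 3.89 mg/L

k_d L₀/(k_r−k_d) = 0.302×50.4/(1.87−0.302) = 15.22/1.568 = 9.707 mg/L.
e^(−k_d t) = e^(−0.302×0.4580) = 0.8708; e^(−k_r t) = e^(−1.87×0.4580) = 0.4247.
D = 9.707 × (0.8708 − 0.4247) + 0.833 × 0.4247 = 4.331 + 0.3537 = 4.685 mg/L.
DO = C_s − D = 8.57 − 4.685 = 3.885 mg/L.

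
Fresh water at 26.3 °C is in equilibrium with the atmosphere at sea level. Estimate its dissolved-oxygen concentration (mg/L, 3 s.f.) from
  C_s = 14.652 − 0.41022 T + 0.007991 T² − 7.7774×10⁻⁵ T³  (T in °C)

C_s ≈ 7.98 mg/L

C_s = 14.652 − 0.41022×26.3 + 0.007991×26.3² − 7.7774×10⁻⁵×26.3³ = 7.976 mg/L.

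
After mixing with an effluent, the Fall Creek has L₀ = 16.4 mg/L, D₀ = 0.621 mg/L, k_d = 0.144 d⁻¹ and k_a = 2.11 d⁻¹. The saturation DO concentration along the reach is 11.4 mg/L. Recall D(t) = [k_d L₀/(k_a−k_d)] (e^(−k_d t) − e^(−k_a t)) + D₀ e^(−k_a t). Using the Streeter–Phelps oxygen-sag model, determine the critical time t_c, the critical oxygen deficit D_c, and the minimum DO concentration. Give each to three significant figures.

t_c = [1/(k_a−k_d)] ln[(k_a/k_d)(1 − D₀(k_a−k_d)/(k_d L₀))]
= [1/(2.11−0.144)] ln[(2.11/0.144)(1 − 0.621×1.966/(0.144×16.4))]
= (1/1.966) ln[14.65 × 0.4830] = 0.5086 × ln(7.078) = 0.5086 × 1.957 = 0.9954 d.
D_c = (k_d/k_a) L₀ e^(−k_d t_c) = (0.144/2.11) × 16.4 × e^(−0.144×0.9954) = 0.06825 × 16.4 × 0.8665 = 0.9698 mg/L.
Minimum DO = C_s − D_c = 11.4 − 0.9698 = 10.43 mg/L.

t_c ≈ 0.995 d; D_c ≈ 0.970 mg/L; min DO ≈ 10.4 mg/L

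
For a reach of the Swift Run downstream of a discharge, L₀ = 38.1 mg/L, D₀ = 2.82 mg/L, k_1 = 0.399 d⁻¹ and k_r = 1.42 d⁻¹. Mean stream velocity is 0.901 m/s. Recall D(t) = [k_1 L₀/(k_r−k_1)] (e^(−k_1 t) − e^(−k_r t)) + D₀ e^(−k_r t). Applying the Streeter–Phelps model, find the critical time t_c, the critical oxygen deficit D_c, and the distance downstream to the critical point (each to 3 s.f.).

At the critical point dD/dt = 0, so k_1 L₀ e^(−k_1 t) = k_r D. Substituting D(t) from the Streeter–Phelps equation and solving for t gives
t_c = ln[(k_r/k_1)(1 − D₀(k_r−k_1)/(k_1 L₀))] / (k_r−k_1).
Here k_r−k_1 = 1.021 d⁻¹ and 1 − D₀(k_r−k_1)/(k_1 L₀) = 1 − 2.82×1.021/(0.399×38.1) = 0.8106, so
t_c = ln(3.559 × 0.8106) / 1.021 = 1.059 / 1.021 = 1.038 d.
D_c = (k_1/k_r) L₀ e^(−k_1 t_c) = (0.399/1.42) × 38.1 × e^(−0.399×1.038) = 0.2810 × 38.1 × 0.6610 = 7.076 mg/L.
x_c = v t_c = 0.901 m/s × 1.038 d × 86400 s/d = 80780 m ≈ 80.8 km.

t_c ≈ 1.04 d; D_c ≈ 7.08 mg/L; x_c ≈ 80.8 km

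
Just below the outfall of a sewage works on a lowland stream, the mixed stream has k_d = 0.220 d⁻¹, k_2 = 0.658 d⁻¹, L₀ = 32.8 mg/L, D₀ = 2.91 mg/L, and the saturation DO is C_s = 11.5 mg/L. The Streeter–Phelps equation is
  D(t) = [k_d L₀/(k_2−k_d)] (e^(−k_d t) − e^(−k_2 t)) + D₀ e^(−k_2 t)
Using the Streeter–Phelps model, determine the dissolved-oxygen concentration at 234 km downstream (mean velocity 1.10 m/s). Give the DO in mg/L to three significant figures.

DO ≈ 4.60 mg/L

Travel time t = x/v = 234 km / (1.10 m/s) = 234000 m / 1.10 m/s = 212700 s = 2.462 d.
k_d L₀/(k_2−k_d) = 0.220×32.8/(0.658−0.220) = 7.216/0.4380 = 16.47 mg/L.
e^(−k_d t) = e^(−0.220×2.462) = 0.5818; e^(−k_2 t) = e^(−0.658×2.462) = 0.1979.
D = 16.47 × (0.5818 − 0.1979) + 2.91 × 0.1979 = 6.325 + 0.5758 = 6.900 mg/L.
DO = C_s − D = 11.5 − 6.900 = 4.600 mg/L.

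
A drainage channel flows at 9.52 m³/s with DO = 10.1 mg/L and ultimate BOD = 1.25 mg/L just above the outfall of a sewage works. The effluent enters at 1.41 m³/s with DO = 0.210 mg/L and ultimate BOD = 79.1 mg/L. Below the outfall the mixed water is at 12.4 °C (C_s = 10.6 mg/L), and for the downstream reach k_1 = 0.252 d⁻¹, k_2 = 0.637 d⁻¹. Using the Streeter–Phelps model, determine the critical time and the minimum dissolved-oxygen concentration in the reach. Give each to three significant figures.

Mixed DO = (9.52×10.1 + 1.41×0.210)/(9.52+1.41) = 96.45/10.93 = 8.824 mg/L.
Mixed L₀ = (9.52×1.25 + 1.41×79.1)/(10.93) = 123.4/10.93 = 11.29 mg/L.
Initial deficit D₀ = C_s − DO₀ = 10.6 − 8.824 = 1.776 mg/L.
t_c = (1/0.3850) ln[(0.637/0.252)(1 − 1.776×0.3850/(0.252×11.29))] = 2.597 × ln(1.920) = 1.695 d.
D_c = (0.252/0.637) × 11.29 × e^(−0.252×1.695) = 0.3956 × 11.29 × 0.6524 = 2.914 mg/L.
Minimum DO = 10.6 − 2.914 = 7.686 mg/L.

t_c ≈ 1.70 d; minimum DO ≈ 7.69 mg/L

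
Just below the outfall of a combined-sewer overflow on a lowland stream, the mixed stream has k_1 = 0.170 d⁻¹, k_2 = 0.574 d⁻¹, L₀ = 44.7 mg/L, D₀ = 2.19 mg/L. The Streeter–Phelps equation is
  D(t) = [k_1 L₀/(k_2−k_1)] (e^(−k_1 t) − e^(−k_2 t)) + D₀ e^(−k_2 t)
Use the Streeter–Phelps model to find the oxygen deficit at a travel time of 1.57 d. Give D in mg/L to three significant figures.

k_1 L₀/(k_2−k_1) = 0.170×44.7/(0.574−0.170) = 7.599/0.4040 = 18.81 mg/L.
e^(−k_1 t) = e^(−0.170×1.570) = 0.7657; e^(−k_2 t) = e^(−0.574×1.570) = 0.4061.
D = 18.81 × (0.7657 − 0.4061) + 2.19 × 0.4061 = 6.765 + 0.8893 = 7.654 mg/L.

D ≈ 7.65 mg/L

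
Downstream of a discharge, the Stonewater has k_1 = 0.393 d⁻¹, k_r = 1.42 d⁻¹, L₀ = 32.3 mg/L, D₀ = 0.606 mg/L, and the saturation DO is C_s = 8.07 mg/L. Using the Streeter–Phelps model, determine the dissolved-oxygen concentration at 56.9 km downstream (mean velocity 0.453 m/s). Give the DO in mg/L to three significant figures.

DO ≈ 2.58 mg/L

Travel time t = x/v = 56.9 km / (0.453 m/s) = 56900 m / 0.453 m/s = 125600 s = 1.454 d.
k_1 L₀/(k_r−k_1) = 0.393×32.3/(1.42−0.393) = 12.69/1.027 = 12.36 mg/L.
e^(−k_1 t) = e^(−0.393×1.454) = 0.5648; e^(−k_r t) = e^(−1.42×1.454) = 0.1269.
D = 12.36 × (0.5648 − 0.1269) + 0.606 × 0.1269 = 5.412 + 0.07690 = 5.489 mg/L.
DO = C_s − D = 8.07 − 5.489 = 2.581 mg/L.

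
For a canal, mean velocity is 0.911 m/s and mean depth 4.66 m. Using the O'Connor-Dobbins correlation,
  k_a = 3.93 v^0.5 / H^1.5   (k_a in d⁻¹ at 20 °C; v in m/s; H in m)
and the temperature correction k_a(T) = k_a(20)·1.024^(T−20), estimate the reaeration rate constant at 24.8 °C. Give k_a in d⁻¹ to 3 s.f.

k_a(20) = 3.93 × 0.911^0.5 / 4.66^1.5 = 3.93 × 0.9545 / 10.06 = 0.3729 d⁻¹.
k_a(24.8) = 0.3729 × 1.024^(24.8−20) = 0.3729 × 1.121 = 0.4178 d⁻¹.

k_a ≈ 0.418 d⁻¹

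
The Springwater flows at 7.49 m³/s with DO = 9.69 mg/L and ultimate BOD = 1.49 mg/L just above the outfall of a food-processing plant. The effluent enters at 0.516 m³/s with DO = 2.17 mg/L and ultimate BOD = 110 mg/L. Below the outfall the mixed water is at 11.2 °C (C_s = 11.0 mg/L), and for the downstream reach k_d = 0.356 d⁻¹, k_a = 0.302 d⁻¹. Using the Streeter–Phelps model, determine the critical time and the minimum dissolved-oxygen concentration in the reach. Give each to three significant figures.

t_c ≈ 2.46 d; minimum DO ≈ 6.84 mg/L

Mixed DO = (7.49×9.69 + 0.516×2.17)/(7.49+0.516) = 73.70/8.006 = 9.205 mg/L.
Mixed L₀ = (7.49×1.49 + 0.516×110)/(8.006) = 67.92/8.006 = 8.484 mg/L.
Initial deficit D₀ = C_s − DO₀ = 11.0 − 9.205 = 1.795 mg/L.
t_c = (1/-0.05400) ln[(0.302/0.356)(1 − 1.795×-0.05400/(0.356×8.484))] = -18.52 × ln(0.8755) = 2.461 d.
D_c = (0.356/0.302) × 8.484 × e^(−0.356×2.461) = 1.179 × 8.484 × 0.4163 = 4.164 mg/L.
Minimum DO = 11.0 − 4.164 = 6.836 mg/L.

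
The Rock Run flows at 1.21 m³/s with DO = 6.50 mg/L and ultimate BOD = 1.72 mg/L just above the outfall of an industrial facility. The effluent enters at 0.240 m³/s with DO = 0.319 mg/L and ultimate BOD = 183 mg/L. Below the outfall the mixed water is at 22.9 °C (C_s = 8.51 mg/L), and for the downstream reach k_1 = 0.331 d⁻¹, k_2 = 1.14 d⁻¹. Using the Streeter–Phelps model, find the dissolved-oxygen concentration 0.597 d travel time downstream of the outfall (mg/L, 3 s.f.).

Mixed DO = (1.21×6.50 + 0.240×0.319)/(1.21+0.240) = 7.942/1.450 = 5.477 mg/L.
Mixed L₀ = (1.21×1.72 + 0.240×183)/(1.450) = 46.00/1.450 = 31.72 mg/L.
Initial deficit D₀ = C_s − DO₀ = 8.51 − 5.477 = 3.033 mg/L.
D(0.597) = [0.331×31.72/(1.14−0.331)](e^(−0.331×0.597) − e^(−1.14×0.597)) + 3.033 e^(−1.14×0.597)
= 12.98 × (0.8207 − 0.5063) + 3.033 × 0.5063 = 5.616 mg/L.
DO = 8.51 − 5.616 = 2.894 mg/L.

DO ≈ 2.89 mg/L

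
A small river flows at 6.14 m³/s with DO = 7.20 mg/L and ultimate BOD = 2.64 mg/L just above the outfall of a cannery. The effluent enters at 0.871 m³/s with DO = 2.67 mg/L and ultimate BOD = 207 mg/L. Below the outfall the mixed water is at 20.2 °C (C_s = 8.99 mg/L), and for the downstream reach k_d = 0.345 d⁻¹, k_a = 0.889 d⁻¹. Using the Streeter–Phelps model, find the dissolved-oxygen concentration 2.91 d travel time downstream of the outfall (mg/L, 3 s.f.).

DO ≈ 3.64 mg/L

Mixed DO = (6.14×7.20 + 0.871×2.67)/(6.14+0.871) = 46.53/7.011 = 6.637 mg/L.
Mixed L₀ = (6.14×2.64 + 0.871×207)/(7.011) = 196.5/7.011 = 28.03 mg/L.
Initial deficit D₀ = C_s − DO₀ = 8.99 − 6.637 = 2.353 mg/L.
D(2.91) = [0.345×28.03/(0.889−0.345)](e^(−0.345×2.91) − e^(−0.889×2.91)) + 2.353 e^(−0.889×2.91)
= 17.78 × (0.3664 − 0.07525) + 2.353 × 0.07525 = 5.353 mg/L.
DO = 8.99 − 5.353 = 3.637 mg/L.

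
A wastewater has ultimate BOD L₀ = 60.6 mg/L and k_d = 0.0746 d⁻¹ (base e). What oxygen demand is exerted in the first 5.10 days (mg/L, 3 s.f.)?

y_t = L₀(1 − e^(−k_d t)) = 60.6 × (1 − e^(−0.0746×5.10))
= 60.6 × (1 − 0.6835) = 60.6 × 0.3165 = 19.18 mg/L.

y ≈ 19.2 mg/L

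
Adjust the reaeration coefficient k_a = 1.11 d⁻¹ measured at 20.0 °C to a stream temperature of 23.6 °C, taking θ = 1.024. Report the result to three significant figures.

k_a ≈ 1.21 d⁻¹

k_a(T₂) = k_a(T₁) · θ^(T₂−T₁) = 1.11 × 1.024^(23.6−20.0)
= 1.11 × 1.024^3.60 = 1.11 × 1.089 = 1.209 d⁻¹.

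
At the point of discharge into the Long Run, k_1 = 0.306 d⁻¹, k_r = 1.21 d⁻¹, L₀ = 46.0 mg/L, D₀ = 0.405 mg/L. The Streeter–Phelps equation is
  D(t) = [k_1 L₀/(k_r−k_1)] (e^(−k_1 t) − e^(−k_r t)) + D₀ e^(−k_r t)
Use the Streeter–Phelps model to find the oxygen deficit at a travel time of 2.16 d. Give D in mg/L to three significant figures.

D ≈ 6.93 mg/L

k_1 L₀/(k_r−k_1) = 0.306×46.0/(1.21−0.306) = 14.08/0.9040 = 15.57 mg/L.
e^(−k_1 t) = e^(−0.306×2.160) = 0.5164; e^(−k_r t) = e^(−1.21×2.160) = 0.07327.
D = 15.57 × (0.5164 − 0.07327) + 0.405 × 0.07327 = 6.899 + 0.02967 = 6.929 mg/L.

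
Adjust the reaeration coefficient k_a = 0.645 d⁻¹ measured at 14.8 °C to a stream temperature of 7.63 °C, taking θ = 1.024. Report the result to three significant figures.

k_a(T₂) = k_a(T₁) · θ^(T₂−T₁) = 0.645 × 1.024^(7.63−14.8)
= 0.645 × 1.024^-7.17 = 0.645 × 0.8436 = 0.5441 d⁻¹.

k_a ≈ 0.544 d⁻¹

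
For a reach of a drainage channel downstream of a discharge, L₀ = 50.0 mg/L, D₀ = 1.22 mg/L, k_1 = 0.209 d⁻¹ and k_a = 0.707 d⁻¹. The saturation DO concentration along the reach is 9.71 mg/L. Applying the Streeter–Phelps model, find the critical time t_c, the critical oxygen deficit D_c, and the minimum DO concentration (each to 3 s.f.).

t_c ≈ 2.33 d; D_c ≈ 9.09 mg/L; min DO ≈ 0.622 mg/L

At the critical point dD/dt = 0, so k_1 L₀ e^(−k_1 t) = k_a D. Substituting D(t) from the Streeter–Phelps equation and solving for t gives
t_c = ln[(k_a/k_1)(1 − D₀(k_a−k_1)/(k_1 L₀))] / (k_a−k_1).
Here k_a−k_1 = 0.4980 d⁻¹ and 1 − D₀(k_a−k_1)/(k_1 L₀) = 1 − 1.22×0.4980/(0.209×50.0) = 0.9419, so
t_c = ln(3.383 × 0.9419) / 0.4980 = 1.159 / 0.4980 = 2.327 d.
L(t_c) = L₀ e^(−k_1 t_c) = 50.0 × 0.6149 = 30.74 mg/L, and at the critical point k_a D_c = k_1 L, so D_c = (0.209/0.707) × 30.74 = 9.088 mg/L.
Minimum DO = C_s − D_c = 9.71 − 9.088 = 0.6216 mg/L.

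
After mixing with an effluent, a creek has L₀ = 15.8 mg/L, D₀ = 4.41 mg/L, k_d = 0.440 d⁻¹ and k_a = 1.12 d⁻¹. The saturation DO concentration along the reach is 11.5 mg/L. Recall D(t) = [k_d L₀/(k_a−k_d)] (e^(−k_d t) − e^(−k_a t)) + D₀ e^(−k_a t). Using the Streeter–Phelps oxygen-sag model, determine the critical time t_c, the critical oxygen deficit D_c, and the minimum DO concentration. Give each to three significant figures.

At the critical point dD/dt = 0, so k_d L₀ e^(−k_d t) = k_a D. Substituting D(t) from the Streeter–Phelps equation and solving for t gives
t_c = ln[(k_a/k_d)(1 − D₀(k_a−k_d)/(k_d L₀))] / (k_a−k_d).
Here k_a−k_d = 0.6800 d⁻¹ and 1 − D₀(k_a−k_d)/(k_d L₀) = 1 − 4.41×0.6800/(0.440×15.8) = 0.5686, so
t_c = ln(2.545 × 0.5686) / 0.6800 = 0.3698 / 0.6800 = 0.5438 d.
L(t_c) = L₀ e^(−k_d t_c) = 15.8 × 0.7872 = 12.44 mg/L, and at the critical point k_a D_c = k_d L, so D_c = (0.440/1.12) × 12.44 = 4.886 mg/L.
Minimum DO = C_s − D_c = 11.5 − 4.886 = 6.614 mg/L.

t_c ≈ 0.544 d; D_c ≈ 4.89 mg/L; min DO ≈ 6.61 mg/L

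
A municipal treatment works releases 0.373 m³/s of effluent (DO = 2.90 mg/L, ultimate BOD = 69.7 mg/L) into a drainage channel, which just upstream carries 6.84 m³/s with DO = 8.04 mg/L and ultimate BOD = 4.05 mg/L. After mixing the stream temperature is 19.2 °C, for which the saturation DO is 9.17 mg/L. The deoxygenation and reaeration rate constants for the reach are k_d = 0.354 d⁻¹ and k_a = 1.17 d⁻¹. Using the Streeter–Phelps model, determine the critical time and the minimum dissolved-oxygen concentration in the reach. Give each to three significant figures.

t_c ≈ 0.771 d; minimum DO ≈ 7.46 mg/L

Mixed DO = (6.84×8.04 + 0.373×2.90)/(6.84+0.373) = 56.08/7.213 = 7.774 mg/L.
Mixed L₀ = (6.84×4.05 + 0.373×69.7)/(7.213) = 53.70/7.213 = 7.445 mg/L.
Initial deficit D₀ = C_s − DO₀ = 9.17 − 7.774 = 1.396 mg/L.
t_c = (1/0.8160) ln[(1.17/0.354)(1 − 1.396×0.8160/(0.354×7.445))] = 1.225 × ln(1.877) = 0.7715 d.
D_c = (0.354/1.17) × 7.445 × e^(−0.354×0.7715) = 0.3026 × 7.445 × 0.7610 = 1.714 mg/L.
Minimum DO = 9.17 − 1.714 = 7.456 mg/L.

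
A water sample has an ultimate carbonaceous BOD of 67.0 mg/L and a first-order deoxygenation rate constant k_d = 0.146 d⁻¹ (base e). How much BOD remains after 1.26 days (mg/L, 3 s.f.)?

L ≈ 55.7 mg/L

L_t = L₀ e^(−k_d t) = 67.0 × e^(−0.146×1.26) = 67.0 × 0.8320 = 55.74 mg/L.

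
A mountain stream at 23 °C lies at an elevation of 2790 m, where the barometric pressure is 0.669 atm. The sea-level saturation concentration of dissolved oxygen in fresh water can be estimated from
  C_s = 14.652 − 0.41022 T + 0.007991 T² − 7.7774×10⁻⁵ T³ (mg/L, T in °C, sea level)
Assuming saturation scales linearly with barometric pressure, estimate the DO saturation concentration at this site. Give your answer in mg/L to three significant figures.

At sea level: C_s = 14.652 − 0.41022×23 + 0.007991×23² − 7.7774×10⁻⁵×23³ = 8.498 mg/L.
Pressure correction: C_s' = 8.498 × 0.669 = 5.685 mg/L.

C_s ≈ 5.69 mg/L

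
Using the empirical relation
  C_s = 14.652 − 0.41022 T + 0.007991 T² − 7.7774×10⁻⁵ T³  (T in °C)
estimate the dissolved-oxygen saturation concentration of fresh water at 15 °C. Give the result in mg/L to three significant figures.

C_s = 14.652 − 0.41022×15 + 0.007991×15² − 7.7774×10⁻⁵×15³ = 10.03 mg/L.

C_s ≈ 10.0 mg/L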